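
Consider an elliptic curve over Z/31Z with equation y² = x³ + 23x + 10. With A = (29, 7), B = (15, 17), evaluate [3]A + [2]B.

First 3A:
Repeated addition: build up to 3A.
2A: tangent at (29, 7): λ = (3·29² + 23)/(2·7) ≡ 4/14. 14⁻¹ ≡ 20 (mod 31), so λ ≡ 4·20 ≡ 18.
  x = λ² - 29 - 29 = 324 - 58 ≡ 18; y = λ·(29 - 18) - 7 ≡ 5. → (18, 5)
3A: (18, 5) + (29, 7). λ = (7 - 5)/(29 - 18) ≡ 2/11 mod 31. 11⁻¹ ≡ 17 (mod 31), so λ ≡ 3.
  x = λ² - 18 - 29 = 9 - 47 ≡ 24; y = λ·(18 - 24) - 5 ≡ 8. → (24, 8)
3A = (24, 8).
Next 2B:
Repeated addition: build up to 2B.
2B: tangent at (15, 17): λ = (3·15² + 23)/(2·17) ≡ 16/3. 3⁻¹ ≡ 21 (mod 31), so λ ≡ 16·21 ≡ 26.
  x = λ² - 15 - 15 = 676 - 30 ≡ 26; y = λ·(15 - 26) - 17 ≡ 7. → (26, 7)
2B = (26, 7).
Finally 3A + 2B:
(24, 8) + (26, 7). λ = (7 - 8)/(26 - 24) ≡ 30/2 mod 31. 2⁻¹ ≡ 16 (mod 31), so λ ≡ 15.
  x = λ² - 24 - 26 = 225 - 50 ≡ 20; y = λ·(24 - 20) - 8 ≡ 21. → (20, 21)

(20, 21)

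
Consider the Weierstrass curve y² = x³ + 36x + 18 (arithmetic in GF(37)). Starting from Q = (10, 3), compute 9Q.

(15, 23)

Double-and-add on 9 = (1001)₂. Start with Q = (10, 3) for the leading 1-bit.
double: tangent at (10, 3): λ = (3·10² + 36)/(2·3) ≡ 3/6. 6⁻¹ ≡ 31 (mod 37), so λ ≡ 3·31 ≡ 19.
  x = λ² - 10 - 10 = 361 - 20 ≡ 8; y = λ·(10 - 8) - 3 ≡ 35. → (8, 35)
double: tangent at (8, 35): λ = (3·8² + 36)/(2·35) ≡ 6/33. 33⁻¹ ≡ 9 (mod 37), so λ ≡ 6·9 ≡ 17.
  x = λ² - 8 - 8 = 289 - 16 ≡ 14; y = λ·(8 - 14) - 35 ≡ 11. → (14, 11)
double: tangent at (14, 11): λ = (3·14² + 36)/(2·11) ≡ 32/22. 22⁻¹ ≡ 32 (mod 37), so λ ≡ 32·32 ≡ 25.
  x = λ² - 14 - 14 = 625 - 28 ≡ 5; y = λ·(14 - 5) - 11 ≡ 29. → (5, 29)
add Q: (5, 29) + (10, 3). λ = (3 - 29)/(10 - 5) ≡ 11/5 mod 37. 5⁻¹ ≡ 15 (mod 37), so λ ≡ 17.
  x = λ² - 5 - 10 = 289 - 15 ≡ 15; y = λ·(5 - 15) - 29 ≡ 23. → (15, 23)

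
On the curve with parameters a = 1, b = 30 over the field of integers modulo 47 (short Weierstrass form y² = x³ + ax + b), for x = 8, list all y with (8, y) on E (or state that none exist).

none

x³ + 1x + 30 = 550 ≡ 33 (mod 47).
33 is a non-residue mod 47; no y exists.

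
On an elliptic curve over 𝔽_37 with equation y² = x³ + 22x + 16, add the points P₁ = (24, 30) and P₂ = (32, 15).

(14, 16)

(24, 30) + (32, 15). λ = (15 - 30)/(32 - 24) ≡ 22/8 mod 37. 8⁻¹ ≡ 14 (mod 37), so λ ≡ 12.
  x = λ² - 24 - 32 = 144 - 56 ≡ 14; y = λ·(24 - 14) - 30 ≡ 16. → (14, 16)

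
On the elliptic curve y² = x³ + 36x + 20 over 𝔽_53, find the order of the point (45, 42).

2P: tangent at (45, 42): λ = (3·45² + 36)/(2·42) ≡ 16/31. 31⁻¹ ≡ 12 (mod 53), so λ ≡ 16·12 ≡ 33.
  x = λ² - 45 - 45 = 1089 - 90 ≡ 45; y = λ·(45 - 45) - 42 ≡ 11. → (45, 11)
3P: (45, 11) + (45, 42): same x and y₁ ≡ -y₂, so the sum is O.
3P = O, so the order is 3.

3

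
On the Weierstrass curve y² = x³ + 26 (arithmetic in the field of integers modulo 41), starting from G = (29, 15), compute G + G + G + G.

Repeated addition: build up to 4G.
2G: tangent at (29, 15): λ = (3·29² + 0)/(2·15) ≡ 22/30. 30⁻¹ ≡ 26 (mod 41), so λ ≡ 22·26 ≡ 39.
  x = λ² - 29 - 29 = 1521 - 58 ≡ 28; y = λ·(29 - 28) - 15 ≡ 24. → (28, 24)
3G: (28, 24) + (29, 15). λ = (15 - 24)/(29 - 28) ≡ 32/1 mod 41. 1⁻¹ ≡ 1 (mod 41), so λ ≡ 32.
  x = λ² - 28 - 29 = 1024 - 57 ≡ 24; y = λ·(28 - 24) - 24 ≡ 22. → (24, 22)
4G: (24, 22) + (29, 15). λ = (15 - 22)/(29 - 24) ≡ 34/5 mod 41. 5⁻¹ ≡ 33 (mod 41), so λ ≡ 15.
  x = λ² - 24 - 29 = 225 - 53 ≡ 8; y = λ·(24 - 8) - 22 ≡ 13. → (8, 13)

(8, 13)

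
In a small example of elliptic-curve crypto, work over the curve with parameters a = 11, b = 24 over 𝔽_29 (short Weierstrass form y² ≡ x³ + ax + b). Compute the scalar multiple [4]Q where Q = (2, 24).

Repeated addition: build up to 4Q.
2Q: tangent at (2, 24): λ = (3·2² + 11)/(2·24) ≡ 23/19. 19⁻¹ ≡ 26 (mod 29) since 19·26 = 494 ≡ 1, so λ ≡ 23·26 ≡ 18.
  x = λ² - 2 - 2 = 324 - 4 ≡ 1; y = λ·(2 - 1) - 24 ≡ 23. → (1, 23)
3Q: (1, 23) + (2, 24). λ = (24 - 23)/(2 - 1) ≡ 1/1 mod 29. 1⁻¹ ≡ 1 (mod 29), so λ ≡ 1.
  x = λ² - 1 - 2 = 1 - 3 ≡ 27; y = λ·(1 - 27) - 23 ≡ 9. → (27, 9)
4Q: (27, 9) + (2, 24). λ = (24 - 9)/(2 - 27) ≡ 15/4 mod 29. 4⁻¹ ≡ 22 (mod 29), so λ ≡ 11.
  x = λ² - 27 - 2 = 121 - 29 ≡ 5; y = λ·(27 - 5) - 9 ≡ 1. → (5, 1)

(5, 1)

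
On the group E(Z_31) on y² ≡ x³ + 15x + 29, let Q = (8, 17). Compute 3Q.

(9, 5)

Repeated addition: build up to 3Q.
2Q: tangent at (8, 17): λ = (3·8² + 15)/(2·17) ≡ 21/3. 3⁻¹ ≡ 21 (mod 31), so λ ≡ 21·21 ≡ 7.
  x = λ² - 8 - 8 = 49 - 16 ≡ 2; y = λ·(8 - 2) - 17 ≡ 25. → (2, 25)
3Q: (2, 25) + (8, 17). λ = (17 - 25)/(8 - 2) ≡ 23/6 mod 31. 6⁻¹ ≡ 26 (mod 31), so λ ≡ 9.
  x = λ² - 2 - 8 = 81 - 10 ≡ 9; y = λ·(2 - 9) - 25 ≡ 5. → (9, 5)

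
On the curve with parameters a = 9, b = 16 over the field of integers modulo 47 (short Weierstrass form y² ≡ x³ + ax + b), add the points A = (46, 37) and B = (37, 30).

(0, 4)

(46, 37) + (37, 30). λ = (30 - 37)/(37 - 46) ≡ 40/38 mod 47. 38⁻¹ ≡ 26 (mod 47), so λ ≡ 6.
  x = λ² - 46 - 37 = 36 - 83 ≡ 0; y = λ·(46 - 0) - 37 ≡ 4. → (0, 4)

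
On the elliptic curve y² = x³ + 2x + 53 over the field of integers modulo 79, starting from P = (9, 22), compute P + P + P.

Repeated addition: build up to 3P.
2P: tangent at (9, 22): λ = (3·9² + 2)/(2·22) ≡ 8/44. 44⁻¹ ≡ 9 (mod 79), so λ ≡ 8·9 ≡ 72.
  x = λ² - 9 - 9 = 5184 - 18 ≡ 31; y = λ·(9 - 31) - 22 ≡ 53. → (31, 53)
3P: (31, 53) + (9, 22). λ = (22 - 53)/(9 - 31) ≡ 48/57 mod 79. 57⁻¹ ≡ 61 (mod 79) since 57·61 = 3477 ≡ 1, so λ ≡ 5.
  x = λ² - 31 - 9 = 25 - 40 ≡ 64; y = λ·(31 - 64) - 53 ≡ 19. → (64, 19)

(64, 19)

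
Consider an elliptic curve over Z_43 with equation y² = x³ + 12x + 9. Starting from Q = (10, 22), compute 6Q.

Repeated addition: build up to 6Q.
2Q: tangent at (10, 22): λ = (3·10² + 12)/(2·22) ≡ 11/1. 1⁻¹ ≡ 1 (mod 43), so λ ≡ 11·1 ≡ 11.
  x = λ² - 10 - 10 = 121 - 20 ≡ 15; y = λ·(10 - 15) - 22 ≡ 9. → (15, 9)
3Q: (15, 9) + (10, 22). λ = (22 - 9)/(10 - 15) ≡ 13/38 mod 43. 38⁻¹ ≡ 17 (mod 43) since 38·17 = 646 ≡ 1, so λ ≡ 6.
  x = λ² - 15 - 10 = 36 - 25 ≡ 11; y = λ·(15 - 11) - 9 ≡ 15. → (11, 15)
4Q: (11, 15) + (10, 22). λ = (22 - 15)/(10 - 11) ≡ 7/42 mod 43. 42⁻¹ ≡ 42 (mod 43), so λ ≡ 36.
  x = λ² - 11 - 10 = 1296 - 21 ≡ 28; y = λ·(11 - 28) - 15 ≡ 18. → (28, 18)
5Q: (28, 18) + (10, 22). λ = (22 - 18)/(10 - 28) ≡ 4/25 mod 43. 25⁻¹ ≡ 31 (mod 43) since 25·31 = 775 ≡ 1, so λ ≡ 38.
  x = λ² - 28 - 10 = 1444 - 38 ≡ 30; y = λ·(28 - 30) - 18 ≡ 35. → (30, 35)
6Q: (30, 35) + (10, 22). λ = (22 - 35)/(10 - 30) ≡ 30/23 mod 43. 23⁻¹ ≡ 15 (mod 43), so λ ≡ 20.
  x = λ² - 30 - 10 = 400 - 40 ≡ 16; y = λ·(30 - 16) - 35 ≡ 30. → (16, 30)

(16, 30)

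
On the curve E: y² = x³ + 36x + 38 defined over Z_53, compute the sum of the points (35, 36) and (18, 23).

(35, 36) + (18, 23). λ = (23 - 36)/(18 - 35) ≡ 40/36 mod 53. 36⁻¹ ≡ 28 (mod 53), so λ ≡ 7.
  x = λ² - 35 - 18 = 49 - 53 ≡ 49; y = λ·(35 - 49) - 36 ≡ 25. → (49, 25)

(49, 25)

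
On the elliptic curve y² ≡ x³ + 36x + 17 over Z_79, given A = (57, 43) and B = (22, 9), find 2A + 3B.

First 2A:
Repeated addition: build up to 2A.
2A: tangent at (57, 43): λ = (3·57² + 36)/(2·43) ≡ 66/7. 7⁻¹ ≡ 34 (mod 79) since 7·34 = 238 ≡ 1, so λ ≡ 66·34 ≡ 32.
  x = λ² - 57 - 57 = 1024 - 114 ≡ 41; y = λ·(57 - 41) - 43 ≡ 74. → (41, 74)
2A = (41, 74).
Next 3B:
Repeated addition: build up to 3B.
2B: tangent at (22, 9): λ = (3·22² + 36)/(2·9) ≡ 66/18. 18⁻¹ ≡ 22 (mod 79) since 18·22 = 396 ≡ 1, so λ ≡ 66·22 ≡ 30.
  x = λ² - 22 - 22 = 900 - 44 ≡ 66; y = λ·(22 - 66) - 9 ≡ 14. → (66, 14)
3B: (66, 14) + (22, 9). λ = (9 - 14)/(22 - 66) ≡ 74/35 mod 79. 35⁻¹ ≡ 70 (mod 79) since 35·70 = 2450 ≡ 1, so λ ≡ 45.
  x = λ² - 66 - 22 = 2025 - 88 ≡ 41; y = λ·(66 - 41) - 14 ≡ 5. → (41, 5)
3B = (41, 5).
Finally 2A + 3B:
(41, 74) + (41, 5): same x and y₁ ≡ -y₂, so the sum is O.

O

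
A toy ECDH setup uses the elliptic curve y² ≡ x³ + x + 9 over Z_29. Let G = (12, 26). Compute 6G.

(5, 20)

Double-and-add on 6 = (110)₂. Start with G = (12, 26) for the leading 1-bit.
double: tangent at (12, 26): λ = (3·12² + 1)/(2·26) ≡ 27/23. 23⁻¹ ≡ 24 (mod 29) since 23·24 = 552 ≡ 1, so λ ≡ 27·24 ≡ 10.
  x = λ² - 12 - 12 = 100 - 24 ≡ 18; y = λ·(12 - 18) - 26 ≡ 1. → (18, 1)
add G: (18, 1) + (12, 26). λ = (26 - 1)/(12 - 18) ≡ 25/23 mod 29. 23⁻¹ ≡ 24 (mod 29) since 23·24 = 552 ≡ 1, so λ ≡ 20.
  x = λ² - 18 - 12 = 400 - 30 ≡ 22; y = λ·(18 - 22) - 1 ≡ 6. → (22, 6)
double: tangent at (22, 6): λ = (3·22² + 1)/(2·6) ≡ 3/12. 12⁻¹ ≡ 17 (mod 29), so λ ≡ 3·17 ≡ 22.
  x = λ² - 22 - 22 = 484 - 44 ≡ 5; y = λ·(22 - 5) - 6 ≡ 20. → (5, 20)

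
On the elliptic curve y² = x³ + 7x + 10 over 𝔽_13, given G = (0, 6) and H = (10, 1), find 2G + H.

O

First 2G:
Repeated addition: build up to 2G.
2G: tangent at (0, 6): λ = (3·0² + 7)/(2·6) ≡ 7/12. 12⁻¹ ≡ 12 (mod 13), so λ ≡ 7·12 ≡ 6.
  x = λ² - 0 - 0 = 36 - 0 ≡ 10; y = λ·(0 - 10) - 6 ≡ 12. → (10, 12)
2G = (10, 12).
Finally 2G + H:
(10, 12) + (10, 1): same x and y₁ ≡ -y₂, so the sum is the point at infinity.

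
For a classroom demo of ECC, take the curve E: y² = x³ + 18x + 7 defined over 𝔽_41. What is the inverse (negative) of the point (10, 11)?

-(10, 11) = (10, -11 mod 41) = (10, 30).

(10, 30)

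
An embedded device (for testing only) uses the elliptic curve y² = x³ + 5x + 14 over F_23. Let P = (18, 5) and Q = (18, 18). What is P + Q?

O

The two points share x = 18 and their y-coordinates satisfy 5 + 18 ≡ 0 (mod 23), so they are inverses. Their sum is ∞.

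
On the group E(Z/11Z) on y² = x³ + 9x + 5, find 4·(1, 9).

Write G = (1, 9).
Double-and-add on 4 = (100)₂. Start with G = (1, 9) for the leading 1-bit.
double: tangent at (1, 9): λ = (3·1² + 9)/(2·9) ≡ 1/7. 7⁻¹ ≡ 8 (mod 11) since 7·8 = 56 ≡ 1, so λ ≡ 1·8 ≡ 8.
  x = λ² - 1 - 1 = 64 - 2 ≡ 7; y = λ·(1 - 7) - 9 ≡ 9. → (7, 9)
double: tangent at (7, 9): λ = (3·7² + 9)/(2·9) ≡ 2/7. 7⁻¹ ≡ 8 (mod 11), so λ ≡ 2·8 ≡ 5.
  x = λ² - 7 - 7 = 25 - 14 ≡ 0; y = λ·(7 - 0) - 9 ≡ 4. → (0, 4)

(0, 4)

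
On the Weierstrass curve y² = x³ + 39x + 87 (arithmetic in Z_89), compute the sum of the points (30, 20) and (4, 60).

(60, 33)

(30, 20) + (4, 60). λ = (60 - 20)/(4 - 30) ≡ 40/63 mod 89. 63⁻¹ ≡ 65 (mod 89), so λ ≡ 19.
  x = λ² - 30 - 4 = 361 - 34 ≡ 60; y = λ·(30 - 60) - 20 ≡ 33. → (60, 33)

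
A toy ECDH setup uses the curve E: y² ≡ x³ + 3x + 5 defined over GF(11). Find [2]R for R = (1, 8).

tangent at (1, 8): λ = (3·1² + 3)/(2·8) ≡ 6/5. 5⁻¹ ≡ 9 (mod 11) since 5·9 = 45 ≡ 1, so λ ≡ 6·9 ≡ 10.
  x = λ² - 1 - 1 = 100 - 2 ≡ 10; y = λ·(1 - 10) - 8 ≡ 1. → (10, 1)

(10, 1)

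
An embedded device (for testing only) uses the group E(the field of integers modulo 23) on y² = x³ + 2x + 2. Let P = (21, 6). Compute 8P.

O

Repeated addition: build up to 8P.
2P: tangent at (21, 6): λ = (3·21² + 2)/(2·6) ≡ 14/12. 12⁻¹ ≡ 2 (mod 23), so λ ≡ 14·2 ≡ 5.
  x = λ² - 21 - 21 = 25 - 42 ≡ 6; y = λ·(21 - 6) - 6 ≡ 0. → (6, 0)
3P: (6, 0) + (21, 6). λ = (6 - 0)/(21 - 6) ≡ 6/15 mod 23. 15⁻¹ ≡ 20 (mod 23), so λ ≡ 5.
  x = λ² - 6 - 21 = 25 - 27 ≡ 21; y = λ·(6 - 21) - 0 ≡ 17. → (21, 17)
4P: (21, 17) + (21, 6): same x and y₁ ≡ -y₂, so the sum is 𝒪.
5P: 𝒪 + (21, 6) = (21, 6) (identity).
6P: tangent at (21, 6): λ = (3·21² + 2)/(2·6) ≡ 14/12. 12⁻¹ ≡ 2 (mod 23), so λ ≡ 14·2 ≡ 5.
  x = λ² - 21 - 21 = 25 - 42 ≡ 6; y = λ·(21 - 6) - 6 ≡ 0. → (6, 0)
7P: (6, 0) + (21, 6). λ = (6 - 0)/(21 - 6) ≡ 6/15 mod 23. 15⁻¹ ≡ 20 (mod 23), so λ ≡ 5.
  x = λ² - 6 - 21 = 25 - 27 ≡ 21; y = λ·(6 - 21) - 0 ≡ 17. → (21, 17)
8P: (21, 17) + (21, 6): same x and y₁ ≡ -y₂, so the sum is 𝒪.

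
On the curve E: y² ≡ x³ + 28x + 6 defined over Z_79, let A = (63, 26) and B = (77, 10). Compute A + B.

(58, 36)

(63, 26) + (77, 10). λ = (10 - 26)/(77 - 63) ≡ 63/14 mod 79. 14⁻¹ ≡ 17 (mod 79) since 14·17 = 238 ≡ 1, so λ ≡ 44.
  x = λ² - 63 - 77 = 1936 - 140 ≡ 58; y = λ·(63 - 58) - 26 ≡ 36. → (58, 36)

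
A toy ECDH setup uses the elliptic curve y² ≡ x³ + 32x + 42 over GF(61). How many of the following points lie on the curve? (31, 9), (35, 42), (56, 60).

(31, 9): 9² ≡ 20, rhs ≡ 20 → on.
(35, 42): 42² ≡ 56, rhs ≡ 56 → on.
(56, 60): 60² ≡ 1, rhs ≡ 1 → on.

3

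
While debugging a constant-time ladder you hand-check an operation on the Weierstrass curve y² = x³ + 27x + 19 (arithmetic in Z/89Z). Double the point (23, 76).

(39, 82)

tangent at (23, 76): λ = (3·23² + 27)/(2·76) ≡ 12/63. 63⁻¹ ≡ 65 (mod 89), so λ ≡ 12·65 ≡ 68.
  x = λ² - 23 - 23 = 4624 - 46 ≡ 39; y = λ·(23 - 39) - 76 ≡ 82. → (39, 82)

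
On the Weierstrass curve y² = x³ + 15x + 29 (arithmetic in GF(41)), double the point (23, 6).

tangent at (23, 6): λ = (3·23² + 15)/(2·6) ≡ 3/12. 12⁻¹ ≡ 24 (mod 41) since 12·24 = 288 ≡ 1, so λ ≡ 3·24 ≡ 31.
  x = λ² - 23 - 23 = 961 - 46 ≡ 13; y = λ·(23 - 13) - 6 ≡ 17. → (13, 17)

(13, 17)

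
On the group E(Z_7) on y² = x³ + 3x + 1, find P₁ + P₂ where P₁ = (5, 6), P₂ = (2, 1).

(5, 6) + (2, 1). λ = (1 - 6)/(2 - 5) ≡ 2/4 mod 7. 4⁻¹ ≡ 2 (mod 7) since 4·2 = 8 ≡ 1, so λ ≡ 4.
  x = λ² - 5 - 2 = 16 - 7 ≡ 2; y = λ·(5 - 2) - 6 ≡ 6. → (2, 6)

(2, 6)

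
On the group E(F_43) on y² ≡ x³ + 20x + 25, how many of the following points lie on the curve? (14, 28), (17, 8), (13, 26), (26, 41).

1

(14, 28): 28² ≡ 10, rhs ≡ 39 → off.
(17, 8): 8² ≡ 21, rhs ≡ 32 → off.
(13, 26): 26² ≡ 31, rhs ≡ 31 → on.
(26, 41): 41² ≡ 4, rhs ≡ 18 → off.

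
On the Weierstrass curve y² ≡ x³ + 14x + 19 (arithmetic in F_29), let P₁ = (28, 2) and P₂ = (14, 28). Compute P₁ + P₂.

(28, 2) + (14, 28). λ = (28 - 2)/(14 - 28) ≡ 26/15 mod 29. 15⁻¹ ≡ 2 (mod 29), so λ ≡ 23.
  x = λ² - 28 - 14 = 529 - 42 ≡ 23; y = λ·(28 - 23) - 2 ≡ 26. → (23, 26)

(23, 26)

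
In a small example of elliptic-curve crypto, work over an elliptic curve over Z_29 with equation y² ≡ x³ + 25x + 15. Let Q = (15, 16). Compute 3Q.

(5, 27)

Repeated addition: build up to 3Q.
2Q: tangent at (15, 16): λ = (3·15² + 25)/(2·16) ≡ 4/3. 3⁻¹ ≡ 10 (mod 29), so λ ≡ 4·10 ≡ 11.
  x = λ² - 15 - 15 = 121 - 30 ≡ 4; y = λ·(15 - 4) - 16 ≡ 18. → (4, 18)
3Q: (4, 18) + (15, 16). λ = (16 - 18)/(15 - 4) ≡ 27/11 mod 29. 11⁻¹ ≡ 8 (mod 29), so λ ≡ 13.
  x = λ² - 4 - 15 = 169 - 19 ≡ 5; y = λ·(4 - 5) - 18 ≡ 27. → (5, 27)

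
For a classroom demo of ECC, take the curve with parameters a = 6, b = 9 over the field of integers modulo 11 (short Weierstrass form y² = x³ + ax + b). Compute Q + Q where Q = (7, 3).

tangent at (7, 3): λ = (3·7² + 6)/(2·3) ≡ 10/6. 6⁻¹ ≡ 2 (mod 11) since 6·2 = 12 ≡ 1, so λ ≡ 10·2 ≡ 9.
  x = λ² - 7 - 7 = 81 - 14 ≡ 1; y = λ·(7 - 1) - 3 ≡ 7. → (1, 7)

(1, 7)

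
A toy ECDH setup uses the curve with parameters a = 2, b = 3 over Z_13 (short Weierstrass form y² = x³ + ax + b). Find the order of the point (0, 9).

9

2P: tangent at (0, 9): λ = (3·0² + 2)/(2·9) ≡ 2/5. 5⁻¹ ≡ 8 (mod 13) since 5·8 = 40 ≡ 1, so λ ≡ 2·8 ≡ 3.
  x = λ² - 0 - 0 = 9 - 0 ≡ 9; y = λ·(0 - 9) - 9 ≡ 3. → (9, 3)
3P: (9, 3) + (0, 9). λ = (9 - 3)/(0 - 9) ≡ 6/4 mod 13. 4⁻¹ ≡ 10 (mod 13) since 4·10 = 40 ≡ 1, so λ ≡ 8.
  x = λ² - 9 - 0 = 64 - 9 ≡ 3; y = λ·(9 - 3) - 3 ≡ 6. → (3, 6)
4P: (3, 6) + (0, 9). λ = (9 - 6)/(0 - 3) ≡ 3/10 mod 13. 10⁻¹ ≡ 4 (mod 13), so λ ≡ 12.
  x = λ² - 3 - 0 = 144 - 3 ≡ 11; y = λ·(3 - 11) - 6 ≡ 2. → (11, 2)
5P: (11, 2) + (0, 9). λ = (9 - 2)/(0 - 11) ≡ 7/2 mod 13. 2⁻¹ ≡ 7 (mod 13) since 2·7 = 14 ≡ 1, so λ ≡ 10.
  x = λ² - 11 - 0 = 100 - 11 ≡ 11; y = λ·(11 - 11) - 2 ≡ 11. → (11, 11)
6P: (11, 11) + (0, 9). λ = (9 - 11)/(0 - 11) ≡ 11/2 mod 13. 2⁻¹ ≡ 7 (mod 13), so λ ≡ 12.
  x = λ² - 11 - 0 = 144 - 11 ≡ 3; y = λ·(11 - 3) - 11 ≡ 7. → (3, 7)
7P: (3, 7) + (0, 9). λ = (9 - 7)/(0 - 3) ≡ 2/10 mod 13. 10⁻¹ ≡ 4 (mod 13), so λ ≡ 8.
  x = λ² - 3 - 0 = 64 - 3 ≡ 9; y = λ·(3 - 9) - 7 ≡ 10. → (9, 10)
8P: (9, 10) + (0, 9). λ = (9 - 10)/(0 - 9) ≡ 12/4 mod 13. 4⁻¹ ≡ 10 (mod 13) since 4·10 = 40 ≡ 1, so λ ≡ 3.
  x = λ² - 9 - 0 = 9 - 9 ≡ 0; y = λ·(9 - 0) - 10 ≡ 4. → (0, 4)
9P: (0, 4) + (0, 9): same x and y₁ ≡ -y₂, so the sum is ∞.
9P = ∞, so the order is 9.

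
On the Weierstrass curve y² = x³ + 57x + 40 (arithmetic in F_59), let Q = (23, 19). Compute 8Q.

Repeated addition: build up to 8Q.
2Q: tangent at (23, 19): λ = (3·23² + 57)/(2·19) ≡ 51/38. 38⁻¹ ≡ 14 (mod 59), so λ ≡ 51·14 ≡ 6.
  x = λ² - 23 - 23 = 36 - 46 ≡ 49; y = λ·(23 - 49) - 19 ≡ 2. → (49, 2)
3Q: (49, 2) + (23, 19). λ = (19 - 2)/(23 - 49) ≡ 17/33 mod 59. 33⁻¹ ≡ 34 (mod 59), so λ ≡ 47.
  x = λ² - 49 - 23 = 2209 - 72 ≡ 13; y = λ·(49 - 13) - 2 ≡ 38. → (13, 38)
4Q: (13, 38) + (23, 19). λ = (19 - 38)/(23 - 13) ≡ 40/10 mod 59. 10⁻¹ ≡ 6 (mod 59), so λ ≡ 4.
  x = λ² - 13 - 23 = 16 - 36 ≡ 39; y = λ·(13 - 39) - 38 ≡ 35. → (39, 35)
5Q: (39, 35) + (23, 19). λ = (19 - 35)/(23 - 39) ≡ 43/43 mod 59. 43⁻¹ ≡ 11 (mod 59) since 43·11 = 473 ≡ 1, so λ ≡ 1.
  x = λ² - 39 - 23 = 1 - 62 ≡ 57; y = λ·(39 - 57) - 35 ≡ 6. → (57, 6)
6Q: (57, 6) + (23, 19). λ = (19 - 6)/(23 - 57) ≡ 13/25 mod 59. 25⁻¹ ≡ 26 (mod 59) since 25·26 = 650 ≡ 1, so λ ≡ 43.
  x = λ² - 57 - 23 = 1849 - 80 ≡ 58; y = λ·(57 - 58) - 6 ≡ 10. → (58, 10)
7Q: (58, 10) + (23, 19). λ = (19 - 10)/(23 - 58) ≡ 9/24 mod 59. 24⁻¹ ≡ 32 (mod 59), so λ ≡ 52.
  x = λ² - 58 - 23 = 2704 - 81 ≡ 27; y = λ·(58 - 27) - 10 ≡ 9. → (27, 9)
8Q: (27, 9) + (23, 19). λ = (19 - 9)/(23 - 27) ≡ 10/55 mod 59. 55⁻¹ ≡ 44 (mod 59), so λ ≡ 27.
  x = λ² - 27 - 23 = 729 - 50 ≡ 30; y = λ·(27 - 30) - 9 ≡ 28. → (30, 28)

(30, 28)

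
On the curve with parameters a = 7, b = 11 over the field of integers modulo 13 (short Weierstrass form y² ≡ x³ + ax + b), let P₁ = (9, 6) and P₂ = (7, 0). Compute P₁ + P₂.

(9, 6) + (7, 0). λ = (0 - 6)/(7 - 9) ≡ 7/11 mod 13. 11⁻¹ ≡ 6 (mod 13) since 11·6 = 66 ≡ 1, so λ ≡ 3.
  x = λ² - 9 - 7 = 9 - 16 ≡ 6; y = λ·(9 - 6) - 6 ≡ 3. → (6, 3)

(6, 3)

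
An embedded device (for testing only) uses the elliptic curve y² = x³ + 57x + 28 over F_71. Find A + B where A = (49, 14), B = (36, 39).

(49, 14) + (36, 39). λ = (39 - 14)/(36 - 49) ≡ 25/58 mod 71. 58⁻¹ ≡ 60 (mod 71), so λ ≡ 9.
  x = λ² - 49 - 36 = 81 - 85 ≡ 67; y = λ·(49 - 67) - 14 ≡ 37. → (67, 37)

(67, 37)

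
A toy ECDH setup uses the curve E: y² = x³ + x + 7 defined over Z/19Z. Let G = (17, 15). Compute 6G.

(18, 9)

Repeated addition: build up to 6G.
2G: tangent at (17, 15): λ = (3·17² + 1)/(2·15) ≡ 13/11. 11⁻¹ ≡ 7 (mod 19), so λ ≡ 13·7 ≡ 15.
  x = λ² - 17 - 17 = 225 - 34 ≡ 1; y = λ·(17 - 1) - 15 ≡ 16. → (1, 16)
3G: (1, 16) + (17, 15). λ = (15 - 16)/(17 - 1) ≡ 18/16 mod 19. 16⁻¹ ≡ 6 (mod 19), so λ ≡ 13.
  x = λ² - 1 - 17 = 169 - 18 ≡ 18; y = λ·(1 - 18) - 16 ≡ 10. → (18, 10)
4G: (18, 10) + (17, 15). λ = (15 - 10)/(17 - 18) ≡ 5/18 mod 19. 18⁻¹ ≡ 18 (mod 19), so λ ≡ 14.
  x = λ² - 18 - 17 = 196 - 35 ≡ 9; y = λ·(18 - 9) - 10 ≡ 2. → (9, 2)
5G: (9, 2) + (17, 15). λ = (15 - 2)/(17 - 9) ≡ 13/8 mod 19. 8⁻¹ ≡ 12 (mod 19), so λ ≡ 4.
  x = λ² - 9 - 17 = 16 - 26 ≡ 9; y = λ·(9 - 9) - 2 ≡ 17. → (9, 17)
6G: (9, 17) + (17, 15). λ = (15 - 17)/(17 - 9) ≡ 17/8 mod 19. 8⁻¹ ≡ 12 (mod 19), so λ ≡ 14.
  x = λ² - 9 - 17 = 196 - 26 ≡ 18; y = λ·(9 - 18) - 17 ≡ 9. → (18, 9)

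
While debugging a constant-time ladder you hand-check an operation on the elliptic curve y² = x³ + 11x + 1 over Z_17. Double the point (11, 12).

tangent at (11, 12): λ = (3·11² + 11)/(2·12) ≡ 0/7. 7⁻¹ ≡ 5 (mod 17), so λ ≡ 0·5 ≡ 0.
  x = λ² - 11 - 11 = 0 - 22 ≡ 12; y = λ·(11 - 12) - 12 ≡ 5. → (12, 5)

(12, 5)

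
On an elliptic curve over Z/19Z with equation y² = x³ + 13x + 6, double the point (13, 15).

(0, 14)

tangent at (13, 15): λ = (3·13² + 13)/(2·15) ≡ 7/11. 11⁻¹ ≡ 7 (mod 19), so λ ≡ 7·7 ≡ 11.
  x = λ² - 13 - 13 = 121 - 26 ≡ 0; y = λ·(13 - 0) - 15 ≡ 14. → (0, 14)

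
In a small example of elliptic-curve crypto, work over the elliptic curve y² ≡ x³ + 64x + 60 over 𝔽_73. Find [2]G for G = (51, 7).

tangent at (51, 7): λ = (3·51² + 64)/(2·7) ≡ 56/14. 14⁻¹ ≡ 47 (mod 73) since 14·47 = 658 ≡ 1, so λ ≡ 56·47 ≡ 4.
  x = λ² - 51 - 51 = 16 - 102 ≡ 60; y = λ·(51 - 60) - 7 ≡ 30. → (60, 30)

(60, 30)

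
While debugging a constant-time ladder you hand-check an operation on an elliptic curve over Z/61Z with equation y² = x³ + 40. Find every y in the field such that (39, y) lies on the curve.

none

x³ + 0x + 40 = 59359 ≡ 6 (mod 61).
6 is a non-residue mod 61; no y exists.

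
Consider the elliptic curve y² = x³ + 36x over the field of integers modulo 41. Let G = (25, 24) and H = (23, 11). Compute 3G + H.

(25, 24)

First 3G:
Repeated addition: build up to 3G.
2G: tangent at (25, 24): λ = (3·25² + 36)/(2·24) ≡ 25/7. 7⁻¹ ≡ 6 (mod 41), so λ ≡ 25·6 ≡ 27.
  x = λ² - 25 - 25 = 729 - 50 ≡ 23; y = λ·(25 - 23) - 24 ≡ 30. → (23, 30)
3G: (23, 30) + (25, 24). λ = (24 - 30)/(25 - 23) ≡ 35/2 mod 41. 2⁻¹ ≡ 21 (mod 41) since 2·21 = 42 ≡ 1, so λ ≡ 38.
  x = λ² - 23 - 25 = 1444 - 48 ≡ 2; y = λ·(23 - 2) - 30 ≡ 30. → (2, 30)
3G = (2, 30).
Finally 3G + H:
(2, 30) + (23, 11). λ = (11 - 30)/(23 - 2) ≡ 22/21 mod 41. 21⁻¹ ≡ 2 (mod 41) since 21·2 = 42 ≡ 1, so λ ≡ 3.
  x = λ² - 2 - 23 = 9 - 25 ≡ 25; y = λ·(2 - 25) - 30 ≡ 24. → (25, 24)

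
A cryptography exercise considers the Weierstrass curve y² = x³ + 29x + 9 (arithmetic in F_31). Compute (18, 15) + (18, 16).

The two points share x = 18 and their y-coordinates satisfy 15 + 16 ≡ 0 (mod 31), so they are inverses. Their sum is O.

O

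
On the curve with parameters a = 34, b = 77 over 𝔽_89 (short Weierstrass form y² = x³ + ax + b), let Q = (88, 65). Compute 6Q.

Double-and-add on 6 = (110)₂. Start with Q = (88, 65) for the leading 1-bit.
double: tangent at (88, 65): λ = (3·88² + 34)/(2·65) ≡ 37/41. 41⁻¹ ≡ 76 (mod 89), so λ ≡ 37·76 ≡ 53.
  x = λ² - 88 - 88 = 2809 - 176 ≡ 52; y = λ·(88 - 52) - 65 ≡ 63. → (52, 63)
add Q: (52, 63) + (88, 65). λ = (65 - 63)/(88 - 52) ≡ 2/36 mod 89. 36⁻¹ ≡ 47 (mod 89) since 36·47 = 1692 ≡ 1, so λ ≡ 5.
  x = λ² - 52 - 88 = 25 - 140 ≡ 63; y = λ·(52 - 63) - 63 ≡ 60. → (63, 60)
double: tangent at (63, 60): λ = (3·63² + 34)/(2·60) ≡ 15/31. 31⁻¹ ≡ 23 (mod 89) since 31·23 = 713 ≡ 1, so λ ≡ 15·23 ≡ 78.
  x = λ² - 63 - 63 = 6084 - 126 ≡ 84; y = λ·(63 - 84) - 60 ≡ 82. → (84, 82)

(84, 82)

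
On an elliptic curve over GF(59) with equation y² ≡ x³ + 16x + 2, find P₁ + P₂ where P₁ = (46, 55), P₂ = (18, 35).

(46, 55) + (18, 35). λ = (35 - 55)/(18 - 46) ≡ 39/31 mod 59. 31⁻¹ ≡ 40 (mod 59), so λ ≡ 26.
  x = λ² - 46 - 18 = 676 - 64 ≡ 22; y = λ·(46 - 22) - 55 ≡ 38. → (22, 38)

(22, 38)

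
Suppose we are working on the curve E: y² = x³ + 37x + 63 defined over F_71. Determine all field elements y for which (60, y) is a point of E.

10, 61

x³ + 37x + 63 = 218283 ≡ 29 (mod 71).
Square roots of 29 mod 71: 10 and 61 (since 10² = 100 ≡ 29).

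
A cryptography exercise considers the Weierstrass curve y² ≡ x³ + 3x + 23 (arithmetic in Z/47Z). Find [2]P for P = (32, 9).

tangent at (32, 9): λ = (3·32² + 3)/(2·9) ≡ 20/18. 18⁻¹ ≡ 34 (mod 47) since 18·34 = 612 ≡ 1, so λ ≡ 20·34 ≡ 22.
  x = λ² - 32 - 32 = 484 - 64 ≡ 44; y = λ·(32 - 44) - 9 ≡ 9. → (44, 9)

(44, 9)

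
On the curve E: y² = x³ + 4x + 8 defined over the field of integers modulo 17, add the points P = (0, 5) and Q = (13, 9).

(0, 5) + (13, 9). λ = (9 - 5)/(13 - 0) ≡ 4/13 mod 17. 13⁻¹ ≡ 4 (mod 17) since 13·4 = 52 ≡ 1, so λ ≡ 16.
  x = λ² - 0 - 13 = 256 - 13 ≡ 5; y = λ·(0 - 5) - 5 ≡ 0. → (5, 0)

(5, 0)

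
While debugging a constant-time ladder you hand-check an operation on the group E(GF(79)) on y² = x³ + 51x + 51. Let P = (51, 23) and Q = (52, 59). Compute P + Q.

(51, 23) + (52, 59). λ = (59 - 23)/(52 - 51) ≡ 36/1 mod 79. 1⁻¹ ≡ 1 (mod 79) since 1·1 = 1 ≡ 1, so λ ≡ 36.
  x = λ² - 51 - 52 = 1296 - 103 ≡ 8; y = λ·(51 - 8) - 23 ≡ 24. → (8, 24)

(8, 24)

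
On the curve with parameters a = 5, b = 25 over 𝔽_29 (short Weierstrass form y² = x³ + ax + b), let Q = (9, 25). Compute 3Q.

(0, 5)

Repeated addition: build up to 3Q.
2Q: tangent at (9, 25): λ = (3·9² + 5)/(2·25) ≡ 16/21. 21⁻¹ ≡ 18 (mod 29) since 21·18 = 378 ≡ 1, so λ ≡ 16·18 ≡ 27.
  x = λ² - 9 - 9 = 729 - 18 ≡ 15; y = λ·(9 - 15) - 25 ≡ 16. → (15, 16)
3Q: (15, 16) + (9, 25). λ = (25 - 16)/(9 - 15) ≡ 9/23 mod 29. 23⁻¹ ≡ 24 (mod 29), so λ ≡ 13.
  x = λ² - 15 - 9 = 169 - 24 ≡ 0; y = λ·(15 - 0) - 16 ≡ 5. → (0, 5)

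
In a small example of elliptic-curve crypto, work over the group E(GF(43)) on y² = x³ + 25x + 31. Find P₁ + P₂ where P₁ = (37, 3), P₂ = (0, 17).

(21, 20)

(37, 3) + (0, 17). λ = (17 - 3)/(0 - 37) ≡ 14/6 mod 43. 6⁻¹ ≡ 36 (mod 43), so λ ≡ 31.
  x = λ² - 37 - 0 = 961 - 37 ≡ 21; y = λ·(37 - 21) - 3 ≡ 20. → (21, 20)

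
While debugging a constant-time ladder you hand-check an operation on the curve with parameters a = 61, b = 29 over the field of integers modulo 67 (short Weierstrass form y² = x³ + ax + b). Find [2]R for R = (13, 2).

tangent at (13, 2): λ = (3·13² + 61)/(2·2) ≡ 32/4. 4⁻¹ ≡ 17 (mod 67), so λ ≡ 32·17 ≡ 8.
  x = λ² - 13 - 13 = 64 - 26 ≡ 38; y = λ·(13 - 38) - 2 ≡ 66. → (38, 66)

(38, 66)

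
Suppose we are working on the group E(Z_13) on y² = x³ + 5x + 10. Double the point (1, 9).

(12, 2)

tangent at (1, 9): λ = (3·1² + 5)/(2·9) ≡ 8/5. 5⁻¹ ≡ 8 (mod 13), so λ ≡ 8·8 ≡ 12.
  x = λ² - 1 - 1 = 144 - 2 ≡ 12; y = λ·(1 - 12) - 9 ≡ 2. → (12, 2)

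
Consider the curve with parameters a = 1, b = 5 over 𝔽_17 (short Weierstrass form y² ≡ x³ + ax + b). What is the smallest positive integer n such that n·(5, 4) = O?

2P: tangent at (5, 4): λ = (3·5² + 1)/(2·4) ≡ 8/8. 8⁻¹ ≡ 15 (mod 17), so λ ≡ 8·15 ≡ 1.
  x = λ² - 5 - 5 = 1 - 10 ≡ 8; y = λ·(5 - 8) - 4 ≡ 10. → (8, 10)
3P: (8, 10) + (5, 4). λ = (4 - 10)/(5 - 8) ≡ 11/14 mod 17. 14⁻¹ ≡ 11 (mod 17), so λ ≡ 2.
  x = λ² - 8 - 5 = 4 - 13 ≡ 8; y = λ·(8 - 8) - 10 ≡ 7. → (8, 7)
4P: (8, 7) + (5, 4). λ = (4 - 7)/(5 - 8) ≡ 14/14 mod 17. 14⁻¹ ≡ 11 (mod 17), so λ ≡ 1.
  x = λ² - 8 - 5 = 1 - 13 ≡ 5; y = λ·(8 - 5) - 7 ≡ 13. → (5, 13)
5P: (5, 13) + (5, 4): same x and y₁ ≡ -y₂, so the sum is O.
5P = O, so the order is 5.

5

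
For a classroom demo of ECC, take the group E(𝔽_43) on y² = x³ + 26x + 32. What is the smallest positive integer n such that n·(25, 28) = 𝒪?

10

2P: tangent at (25, 28): λ = (3·25² + 26)/(2·28) ≡ 9/13. 13⁻¹ ≡ 10 (mod 43), so λ ≡ 9·10 ≡ 4.
  x = λ² - 25 - 25 = 16 - 50 ≡ 9; y = λ·(25 - 9) - 28 ≡ 36. → (9, 36)
3P: (9, 36) + (25, 28). λ = (28 - 36)/(25 - 9) ≡ 35/16 mod 43. 16⁻¹ ≡ 35 (mod 43) since 16·35 = 560 ≡ 1, so λ ≡ 21.
  x = λ² - 9 - 25 = 441 - 34 ≡ 20; y = λ·(9 - 20) - 36 ≡ 34. → (20, 34)
4P: (20, 34) + (25, 28). λ = (28 - 34)/(25 - 20) ≡ 37/5 mod 43. 5⁻¹ ≡ 26 (mod 43) since 5·26 = 130 ≡ 1, so λ ≡ 16.
  x = λ² - 20 - 25 = 256 - 45 ≡ 39; y = λ·(20 - 39) - 34 ≡ 6. → (39, 6)
5P: (39, 6) + (25, 28). λ = (28 - 6)/(25 - 39) ≡ 22/29 mod 43. 29⁻¹ ≡ 3 (mod 43) since 29·3 = 87 ≡ 1, so λ ≡ 23.
  x = λ² - 39 - 25 = 529 - 64 ≡ 35; y = λ·(39 - 35) - 6 ≡ 0. → (35, 0)
6P: (35, 0) + (25, 28). λ = (28 - 0)/(25 - 35) ≡ 28/33 mod 43. 33⁻¹ ≡ 30 (mod 43) since 33·30 = 990 ≡ 1, so λ ≡ 23.
  x = λ² - 35 - 25 = 529 - 60 ≡ 39; y = λ·(35 - 39) - 0 ≡ 37. → (39, 37)
7P: (39, 37) + (25, 28). λ = (28 - 37)/(25 - 39) ≡ 34/29 mod 43. 29⁻¹ ≡ 3 (mod 43), so λ ≡ 16.
  x = λ² - 39 - 25 = 256 - 64 ≡ 20; y = λ·(39 - 20) - 37 ≡ 9. → (20, 9)
8P: (20, 9) + (25, 28). λ = (28 - 9)/(25 - 20) ≡ 19/5 mod 43. 5⁻¹ ≡ 26 (mod 43) since 5·26 = 130 ≡ 1, so λ ≡ 21.
  x = λ² - 20 - 25 = 441 - 45 ≡ 9; y = λ·(20 - 9) - 9 ≡ 7. → (9, 7)
9P: (9, 7) + (25, 28). λ = (28 - 7)/(25 - 9) ≡ 21/16 mod 43. 16⁻¹ ≡ 35 (mod 43), so λ ≡ 4.
  x = λ² - 9 - 25 = 16 - 34 ≡ 25; y = λ·(9 - 25) - 7 ≡ 15. → (25, 15)
10P: (25, 15) + (25, 28): same x and y₁ ≡ -y₂, so the sum is 𝒪.
10P = 𝒪, so the order is 10.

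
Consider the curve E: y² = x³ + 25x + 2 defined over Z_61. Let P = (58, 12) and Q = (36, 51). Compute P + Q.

(58, 12) + (36, 51). λ = (51 - 12)/(36 - 58) ≡ 39/39 mod 61. 39⁻¹ ≡ 36 (mod 61), so λ ≡ 1.
  x = λ² - 58 - 36 = 1 - 94 ≡ 29; y = λ·(58 - 29) - 12 ≡ 17. → (29, 17)

(29, 17)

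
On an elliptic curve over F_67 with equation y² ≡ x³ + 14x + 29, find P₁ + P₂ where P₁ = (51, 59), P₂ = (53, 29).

(51, 59) + (53, 29). λ = (29 - 59)/(53 - 51) ≡ 37/2 mod 67. 2⁻¹ ≡ 34 (mod 67), so λ ≡ 52.
  x = λ² - 51 - 53 = 2704 - 104 ≡ 54; y = λ·(51 - 54) - 59 ≡ 53. → (54, 53)

(54, 53)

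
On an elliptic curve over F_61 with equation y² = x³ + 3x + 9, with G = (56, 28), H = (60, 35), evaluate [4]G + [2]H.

(55, 18)

First 4G:
Repeated addition: build up to 4G.
2G: tangent at (56, 28): λ = (3·56² + 3)/(2·28) ≡ 17/56. 56⁻¹ ≡ 12 (mod 61) since 56·12 = 672 ≡ 1, so λ ≡ 17·12 ≡ 21.
  x = λ² - 56 - 56 = 441 - 112 ≡ 24; y = λ·(56 - 24) - 28 ≡ 34. → (24, 34)
3G: (24, 34) + (56, 28). λ = (28 - 34)/(56 - 24) ≡ 55/32 mod 61. 32⁻¹ ≡ 21 (mod 61), so λ ≡ 57.
  x = λ² - 24 - 56 = 3249 - 80 ≡ 58; y = λ·(24 - 58) - 34 ≡ 41. → (58, 41)
4G: (58, 41) + (56, 28). λ = (28 - 41)/(56 - 58) ≡ 48/59 mod 61. 59⁻¹ ≡ 30 (mod 61), so λ ≡ 37.
  x = λ² - 58 - 56 = 1369 - 114 ≡ 35; y = λ·(58 - 35) - 41 ≡ 17. → (35, 17)
4G = (35, 17).
Next 2H:
Repeated addition: build up to 2H.
2H: tangent at (60, 35): λ = (3·60² + 3)/(2·35) ≡ 6/9. 9⁻¹ ≡ 34 (mod 61) since 9·34 = 306 ≡ 1, so λ ≡ 6·34 ≡ 21.
  x = λ² - 60 - 60 = 441 - 120 ≡ 16; y = λ·(60 - 16) - 35 ≡ 35. → (16, 35)
2H = (16, 35).
Finally 4G + 2H:
(35, 17) + (16, 35). λ = (35 - 17)/(16 - 35) ≡ 18/42 mod 61. 42⁻¹ ≡ 16 (mod 61), so λ ≡ 44.
  x = λ² - 35 - 16 = 1936 - 51 ≡ 55; y = λ·(35 - 55) - 17 ≡ 18. → (55, 18)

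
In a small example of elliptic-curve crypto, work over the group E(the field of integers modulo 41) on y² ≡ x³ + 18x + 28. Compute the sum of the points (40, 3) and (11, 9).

(21, 27)

(40, 3) + (11, 9). λ = (9 - 3)/(11 - 40) ≡ 6/12 mod 41. 12⁻¹ ≡ 24 (mod 41) since 12·24 = 288 ≡ 1, so λ ≡ 21.
  x = λ² - 40 - 11 = 441 - 51 ≡ 21; y = λ·(40 - 21) - 3 ≡ 27. → (21, 27)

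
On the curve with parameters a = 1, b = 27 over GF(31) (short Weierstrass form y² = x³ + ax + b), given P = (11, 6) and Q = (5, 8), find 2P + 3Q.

(10, 13)

First 2P:
Repeated addition: build up to 2P.
2P: tangent at (11, 6): λ = (3·11² + 1)/(2·6) ≡ 23/12. 12⁻¹ ≡ 13 (mod 31), so λ ≡ 23·13 ≡ 20.
  x = λ² - 11 - 11 = 400 - 22 ≡ 6; y = λ·(11 - 6) - 6 ≡ 1. → (6, 1)
2P = (6, 1).
Next 3Q:
Repeated addition: build up to 3Q.
2Q: tangent at (5, 8): λ = (3·5² + 1)/(2·8) ≡ 14/16. 16⁻¹ ≡ 2 (mod 31), so λ ≡ 14·2 ≡ 28.
  x = λ² - 5 - 5 = 784 - 10 ≡ 30; y = λ·(5 - 30) - 8 ≡ 5. → (30, 5)
3Q: (30, 5) + (5, 8). λ = (8 - 5)/(5 - 30) ≡ 3/6 mod 31. 6⁻¹ ≡ 26 (mod 31), so λ ≡ 16.
  x = λ² - 30 - 5 = 256 - 35 ≡ 4; y = λ·(30 - 4) - 5 ≡ 8. → (4, 8)
3Q = (4, 8).
Finally 2P + 3Q:
(6, 1) + (4, 8). λ = (8 - 1)/(4 - 6) ≡ 7/29 mod 31. 29⁻¹ ≡ 15 (mod 31), so λ ≡ 12.
  x = λ² - 6 - 4 = 144 - 10 ≡ 10; y = λ·(6 - 10) - 1 ≡ 13. → (10, 13)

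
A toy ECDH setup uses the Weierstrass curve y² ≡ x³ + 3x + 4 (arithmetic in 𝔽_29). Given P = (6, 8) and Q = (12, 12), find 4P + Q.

First 4P:
Double-and-add on 4 = (100)₂. Start with P = (6, 8) for the leading 1-bit.
double: tangent at (6, 8): λ = (3·6² + 3)/(2·8) ≡ 24/16. 16⁻¹ ≡ 20 (mod 29), so λ ≡ 24·20 ≡ 16.
  x = λ² - 6 - 6 = 256 - 12 ≡ 12; y = λ·(6 - 12) - 8 ≡ 12. → (12, 12)
double: tangent at (12, 12): λ = (3·12² + 3)/(2·12) ≡ 0/24. 24⁻¹ ≡ 23 (mod 29), so λ ≡ 0·23 ≡ 0.
  x = λ² - 12 - 12 = 0 - 24 ≡ 5; y = λ·(12 - 5) - 12 ≡ 17. → (5, 17)
4P = (5, 17).
Finally 4P + Q:
(5, 17) + (12, 12). λ = (12 - 17)/(12 - 5) ≡ 24/7 mod 29. 7⁻¹ ≡ 25 (mod 29), so λ ≡ 20.
  x = λ² - 5 - 12 = 400 - 17 ≡ 6; y = λ·(5 - 6) - 17 ≡ 21. → (6, 21)

(6, 21)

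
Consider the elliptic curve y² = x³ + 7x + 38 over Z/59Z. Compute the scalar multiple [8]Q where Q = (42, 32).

Repeated addition: build up to 8Q.
2Q: tangent at (42, 32): λ = (3·42² + 7)/(2·32) ≡ 48/5. 5⁻¹ ≡ 12 (mod 59), so λ ≡ 48·12 ≡ 45.
  x = λ² - 42 - 42 = 2025 - 84 ≡ 53; y = λ·(42 - 53) - 32 ≡ 4. → (53, 4)
3Q: (53, 4) + (42, 32). λ = (32 - 4)/(42 - 53) ≡ 28/48 mod 59. 48⁻¹ ≡ 16 (mod 59), so λ ≡ 35.
  x = λ² - 53 - 42 = 1225 - 95 ≡ 9; y = λ·(53 - 9) - 4 ≡ 2. → (9, 2)
4Q: (9, 2) + (42, 32). λ = (32 - 2)/(42 - 9) ≡ 30/33 mod 59. 33⁻¹ ≡ 34 (mod 59) since 33·34 = 1122 ≡ 1, so λ ≡ 17.
  x = λ² - 9 - 42 = 289 - 51 ≡ 2; y = λ·(9 - 2) - 2 ≡ 58. → (2, 58)
5Q: (2, 58) + (42, 32). λ = (32 - 58)/(42 - 2) ≡ 33/40 mod 59. 40⁻¹ ≡ 31 (mod 59), so λ ≡ 20.
  x = λ² - 2 - 42 = 400 - 44 ≡ 2; y = λ·(2 - 2) - 58 ≡ 1. → (2, 1)
6Q: (2, 1) + (42, 32). λ = (32 - 1)/(42 - 2) ≡ 31/40 mod 59. 40⁻¹ ≡ 31 (mod 59), so λ ≡ 17.
  x = λ² - 2 - 42 = 289 - 44 ≡ 9; y = λ·(2 - 9) - 1 ≡ 57. → (9, 57)
7Q: (9, 57) + (42, 32). λ = (32 - 57)/(42 - 9) ≡ 34/33 mod 59. 33⁻¹ ≡ 34 (mod 59) since 33·34 = 1122 ≡ 1, so λ ≡ 35.
  x = λ² - 9 - 42 = 1225 - 51 ≡ 53; y = λ·(9 - 53) - 57 ≡ 55. → (53, 55)
8Q: (53, 55) + (42, 32). λ = (32 - 55)/(42 - 53) ≡ 36/48 mod 59. 48⁻¹ ≡ 16 (mod 59) since 48·16 = 768 ≡ 1, so λ ≡ 45.
  x = λ² - 53 - 42 = 2025 - 95 ≡ 42; y = λ·(53 - 42) - 55 ≡ 27. → (42, 27)

(42, 27)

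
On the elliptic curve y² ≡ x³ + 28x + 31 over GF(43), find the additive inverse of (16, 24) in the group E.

-(16, 24) = (16, -24 mod 43) = (16, 19).

(16, 19)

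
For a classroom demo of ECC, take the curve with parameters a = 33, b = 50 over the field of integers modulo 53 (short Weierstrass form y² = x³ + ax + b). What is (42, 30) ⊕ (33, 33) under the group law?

(42, 30) + (33, 33). λ = (33 - 30)/(33 - 42) ≡ 3/44 mod 53. 44⁻¹ ≡ 47 (mod 53), so λ ≡ 35.
  x = λ² - 42 - 33 = 1225 - 75 ≡ 37; y = λ·(42 - 37) - 30 ≡ 39. → (37, 39)

(37, 39)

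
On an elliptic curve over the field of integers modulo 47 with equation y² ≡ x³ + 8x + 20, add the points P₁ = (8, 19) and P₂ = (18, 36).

(8, 19) + (18, 36). λ = (36 - 19)/(18 - 8) ≡ 17/10 mod 47. 10⁻¹ ≡ 33 (mod 47), so λ ≡ 44.
  x = λ² - 8 - 18 = 1936 - 26 ≡ 30; y = λ·(8 - 30) - 19 ≡ 0. → (30, 0)

(30, 0)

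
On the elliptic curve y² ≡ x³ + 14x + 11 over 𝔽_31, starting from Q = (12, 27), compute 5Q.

Double-and-add on 5 = (101)₂. Start with Q = (12, 27) for the leading 1-bit.
double: tangent at (12, 27): λ = (3·12² + 14)/(2·27) ≡ 12/23. 23⁻¹ ≡ 27 (mod 31) since 23·27 = 621 ≡ 1, so λ ≡ 12·27 ≡ 14.
  x = λ² - 12 - 12 = 196 - 24 ≡ 17; y = λ·(12 - 17) - 27 ≡ 27. → (17, 27)
double: tangent at (17, 27): λ = (3·17² + 14)/(2·27) ≡ 13/23. 23⁻¹ ≡ 27 (mod 31) since 23·27 = 621 ≡ 1, so λ ≡ 13·27 ≡ 10.
  x = λ² - 17 - 17 = 100 - 34 ≡ 4; y = λ·(17 - 4) - 27 ≡ 10. → (4, 10)
add Q: (4, 10) + (12, 27). λ = (27 - 10)/(12 - 4) ≡ 17/8 mod 31. 8⁻¹ ≡ 4 (mod 31) since 8·4 = 32 ≡ 1, so λ ≡ 6.
  x = λ² - 4 - 12 = 36 - 16 ≡ 20; y = λ·(4 - 20) - 10 ≡ 18. → (20, 18)

(20, 18)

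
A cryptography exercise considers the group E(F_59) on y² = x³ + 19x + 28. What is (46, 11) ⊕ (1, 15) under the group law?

(46, 11) + (1, 15). λ = (15 - 11)/(1 - 46) ≡ 4/14 mod 59. 14⁻¹ ≡ 38 (mod 59) since 14·38 = 532 ≡ 1, so λ ≡ 34.
  x = λ² - 46 - 1 = 1156 - 47 ≡ 47; y = λ·(46 - 47) - 11 ≡ 14. → (47, 14)

(47, 14)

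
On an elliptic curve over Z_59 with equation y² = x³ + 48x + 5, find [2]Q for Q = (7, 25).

tangent at (7, 25): λ = (3·7² + 48)/(2·25) ≡ 18/50. 50⁻¹ ≡ 13 (mod 59) since 50·13 = 650 ≡ 1, so λ ≡ 18·13 ≡ 57.
  x = λ² - 7 - 7 = 3249 - 14 ≡ 49; y = λ·(7 - 49) - 25 ≡ 0. → (49, 0)

(49, 0)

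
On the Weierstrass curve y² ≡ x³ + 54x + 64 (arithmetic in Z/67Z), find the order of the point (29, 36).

2P: tangent at (29, 36): λ = (3·29² + 54)/(2·36) ≡ 31/5. 5⁻¹ ≡ 27 (mod 67), so λ ≡ 31·27 ≡ 33.
  x = λ² - 29 - 29 = 1089 - 58 ≡ 26; y = λ·(29 - 26) - 36 ≡ 63. → (26, 63)
3P: (26, 63) + (29, 36). λ = (36 - 63)/(29 - 26) ≡ 40/3 mod 67. 3⁻¹ ≡ 45 (mod 67), so λ ≡ 58.
  x = λ² - 26 - 29 = 3364 - 55 ≡ 26; y = λ·(26 - 26) - 63 ≡ 4. → (26, 4)
4P: (26, 4) + (29, 36). λ = (36 - 4)/(29 - 26) ≡ 32/3 mod 67. 3⁻¹ ≡ 45 (mod 67) since 3·45 = 135 ≡ 1, so λ ≡ 33.
  x = λ² - 26 - 29 = 1089 - 55 ≡ 29; y = λ·(26 - 29) - 4 ≡ 31. → (29, 31)
5P: (29, 31) + (29, 36): same x and y₁ ≡ -y₂, so the sum is O.
5P = O, so the order is 5.

5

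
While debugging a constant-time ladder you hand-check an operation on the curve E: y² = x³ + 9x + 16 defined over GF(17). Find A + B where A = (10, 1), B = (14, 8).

(10, 1) + (14, 8). λ = (8 - 1)/(14 - 10) ≡ 7/4 mod 17. 4⁻¹ ≡ 13 (mod 17), so λ ≡ 6.
  x = λ² - 10 - 14 = 36 - 24 ≡ 12; y = λ·(10 - 12) - 1 ≡ 4. → (12, 4)

(12, 4)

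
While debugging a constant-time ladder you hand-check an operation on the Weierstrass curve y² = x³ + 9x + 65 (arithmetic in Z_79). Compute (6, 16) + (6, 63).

The two points share x = 6 and their y-coordinates satisfy 16 + 63 ≡ 0 (mod 79), so they are inverses. Their sum is O.

O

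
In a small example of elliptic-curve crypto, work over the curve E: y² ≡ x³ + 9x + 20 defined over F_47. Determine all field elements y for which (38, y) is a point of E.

3, 44

x³ + 9x + 20 = 55234 ≡ 9 (mod 47).
Square roots of 9 mod 47: 3 and 44 (since 3² = 9 ≡ 9).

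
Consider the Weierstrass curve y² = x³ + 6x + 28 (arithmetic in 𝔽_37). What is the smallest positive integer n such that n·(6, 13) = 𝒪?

2P: tangent at (6, 13): λ = (3·6² + 6)/(2·13) ≡ 3/26. 26⁻¹ ≡ 10 (mod 37) since 26·10 = 260 ≡ 1, so λ ≡ 3·10 ≡ 30.
  x = λ² - 6 - 6 = 900 - 12 ≡ 0; y = λ·(6 - 0) - 13 ≡ 19. → (0, 19)
3P: (0, 19) + (6, 13). λ = (13 - 19)/(6 - 0) ≡ 31/6 mod 37. 6⁻¹ ≡ 31 (mod 37) since 6·31 = 186 ≡ 1, so λ ≡ 36.
  x = λ² - 0 - 6 = 1296 - 6 ≡ 32; y = λ·(0 - 32) - 19 ≡ 13. → (32, 13)
4P: (32, 13) + (6, 13). λ = (13 - 13)/(6 - 32) ≡ 0/11 mod 37. 11⁻¹ ≡ 27 (mod 37), so λ ≡ 0.
  x = λ² - 32 - 6 = 0 - 38 ≡ 36; y = λ·(32 - 36) - 13 ≡ 24. → (36, 24)
5P: (36, 24) + (6, 13). λ = (13 - 24)/(6 - 36) ≡ 26/7 mod 37. 7⁻¹ ≡ 16 (mod 37), so λ ≡ 9.
  x = λ² - 36 - 6 = 81 - 42 ≡ 2; y = λ·(36 - 2) - 24 ≡ 23. → (2, 23)
6P: (2, 23) + (6, 13). λ = (13 - 23)/(6 - 2) ≡ 27/4 mod 37. 4⁻¹ ≡ 28 (mod 37) since 4·28 = 112 ≡ 1, so λ ≡ 16.
  x = λ² - 2 - 6 = 256 - 8 ≡ 26; y = λ·(2 - 26) - 23 ≡ 0. → (26, 0)
7P: (26, 0) + (6, 13). λ = (13 - 0)/(6 - 26) ≡ 13/17 mod 37. 17⁻¹ ≡ 24 (mod 37), so λ ≡ 16.
  x = λ² - 26 - 6 = 256 - 32 ≡ 2; y = λ·(26 - 2) - 0 ≡ 14. → (2, 14)
8P: (2, 14) + (6, 13). λ = (13 - 14)/(6 - 2) ≡ 36/4 mod 37. 4⁻¹ ≡ 28 (mod 37), so λ ≡ 9.
  x = λ² - 2 - 6 = 81 - 8 ≡ 36; y = λ·(2 - 36) - 14 ≡ 13. → (36, 13)
9P: (36, 13) + (6, 13). λ = (13 - 13)/(6 - 36) ≡ 0/7 mod 37. 7⁻¹ ≡ 16 (mod 37) since 7·16 = 112 ≡ 1, so λ ≡ 0.
  x = λ² - 36 - 6 = 0 - 42 ≡ 32; y = λ·(36 - 32) - 13 ≡ 24. → (32, 24)
10P: (32, 24) + (6, 13). λ = (13 - 24)/(6 - 32) ≡ 26/11 mod 37. 11⁻¹ ≡ 27 (mod 37) since 11·27 = 297 ≡ 1, so λ ≡ 36.
  x = λ² - 32 - 6 = 1296 - 38 ≡ 0; y = λ·(32 - 0) - 24 ≡ 18. → (0, 18)
11P: (0, 18) + (6, 13). λ = (13 - 18)/(6 - 0) ≡ 32/6 mod 37. 6⁻¹ ≡ 31 (mod 37) since 6·31 = 186 ≡ 1, so λ ≡ 30.
  x = λ² - 0 - 6 = 900 - 6 ≡ 6; y = λ·(0 - 6) - 18 ≡ 24. → (6, 24)
12P: (6, 24) + (6, 13): same x and y₁ ≡ -y₂, so the sum is 𝒪.
12P = 𝒪, so the order is 12.

12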